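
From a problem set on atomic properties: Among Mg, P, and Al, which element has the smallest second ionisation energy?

Mg

After 1 electron has been removed, what remains? Mg⁺ still has 1 valence electron; P⁺ still has 4 valence electrons; Al⁺ still has 2 valence electrons.
All are still removing valence electrons, so compare the +1 ions as you would atoms: IE_2 generally rises across a period (higher Z_eff) and falls down a group (larger shell), subject to the usual subshell exceptions.
Valence configurations: Mg⁺ [Ne]3s¹, P⁺ [Ne]3s²3p², Al⁺ [Ne]3s².
The numbers (kJ/mol): Mg 1451, P 1907, Al 1817.
Overall IE_2 order: Mg < Al < P.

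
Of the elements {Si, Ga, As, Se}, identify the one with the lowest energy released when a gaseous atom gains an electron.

Ga

Si is in period 3, group 14; Ga is in period 4, group 13; As is in period 4, group 15; Se is in period 4, group 16.
Adding an electron releases more energy for atoms nearer the top right (short of the noble gases).
These span different periods and groups, so the two trends combine.
As > Ga: both are in period 4; the period trend gives As the larger value.
Si > As: period and group pull opposite ways; the down-group shift dominates (134 vs 78 kJ/mol).
Se > Si: period and group pull opposite ways; the across-period shift dominates (195 vs 134 kJ/mol).
For reference (kJ/mol): Si 134, Ga 29, As 78, Se 195.
The lowest energy released when a gaseous atom gains an electron among these belongs to Ga.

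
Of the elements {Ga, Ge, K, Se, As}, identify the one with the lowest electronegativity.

K is in period 4, group 1; Ga is in period 4, group 13; Ge is in period 4, group 14; As is in period 4, group 15; Se is in period 4, group 16.
EN rises left→right (higher Z_eff, smaller atoms) and falls top→bottom (larger, more shielded atoms).
All lie in period 4, so electronegativity increases left to right.
The lowest electronegativity among these belongs to K.

K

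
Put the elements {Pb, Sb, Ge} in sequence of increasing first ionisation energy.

Pb < Ge < Sb

Ge is in period 4, group 14; Sb is in period 5, group 15; Pb is in period 6, group 14.
First ionization energy rises across a period (greater Z_eff holds electrons more tightly) and falls down a group (valence electrons are farther from the nucleus).
Neither a single period nor a single group — weigh both effects.
Ge > Pb: they share group 14; the group trend gives Ge the larger value.
Sb > Ge: period and group pull opposite ways; the across-period shift dominates (831 vs 762 kJ/mol).
For reference (kJ/mol): Ge 762, Sb 831, Pb 716.
So from lowest to highest: Pb < Ge < Sb.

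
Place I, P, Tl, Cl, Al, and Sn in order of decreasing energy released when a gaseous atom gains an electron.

Cl, I, Sn, P, Al, Tl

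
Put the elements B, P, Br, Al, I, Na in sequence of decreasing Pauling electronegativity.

B is in period 2, group 13; Na is in period 3, group 1; Al is in period 3, group 13; P is in period 3, group 15; Br is in period 4, group 17; I is in period 5, group 17.
Atoms toward the upper right of the periodic table pull bonding electrons most strongly.
These span different periods and groups, so the two trends combine.
Al > Na: Al lies to the right of Na in period 3, so the across-period effect alone puts Al higher.
B > Al: B sits above Al in group 13, so the down-group effect alone puts B higher.
P > B: the two effects oppose for this pair; the across-period effect wins (2.19 vs 2.04).
I > P: the two effects oppose for this pair; the across-period effect wins (2.66 vs 2.19).
Br > I: Br sits above I in group 17, so the down-group effect alone puts Br higher.
For reference (Pauling): B 2.04, Na 0.93, Al 1.61, P 2.19, Br 2.96, I 2.66.
So from highest to lowest: Br > I > P > B > Al > Na.

Br, I, P, B, Al, Na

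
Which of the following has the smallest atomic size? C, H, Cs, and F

Moving right in a period, electrons are added to the same shell under a stronger nuclear pull, so atoms get smaller; moving down, a new shell is opened and atoms get larger.
These span different periods and groups, so the two trends combine.
F > H: the two effects oppose for this pair; the down-group effect wins (64 vs 32 pm).
C > F: C lies to the left of F in period 2, so the across-period effect alone puts C larger.
Cs > C: relative to C, both the across-period and down-group shifts push Cs's atomic radius up.
Approximate values (pm): H 32, C 75, F 64, Cs 232.
The smallest atomic size among these belongs to H.

H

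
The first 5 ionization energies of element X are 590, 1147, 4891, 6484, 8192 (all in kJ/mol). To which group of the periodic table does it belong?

Look for the largest jump between consecutive ionization energies: IE3/IE2 ≈ 4.3, far larger than any earlier ratio.
That jump marks the point where a core electron is being removed. So the atom has 2 valence electrons.
A main-group element with 2 valence electrons is in group 2.

Group 2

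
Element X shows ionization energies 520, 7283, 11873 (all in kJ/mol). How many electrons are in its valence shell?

Look for the largest jump between consecutive ionization energies: IE2/IE1 ≈ 14.0, far larger than any earlier ratio.
That jump marks the point where a core electron is being removed. So the atom has 1 valence electron.

1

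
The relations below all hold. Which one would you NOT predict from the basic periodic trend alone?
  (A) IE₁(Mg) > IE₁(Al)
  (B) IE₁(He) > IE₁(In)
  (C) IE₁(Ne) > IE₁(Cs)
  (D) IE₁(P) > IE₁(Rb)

The general trend: IE₁ increases across a period and decreases down a group.
(A) Mg (period 3, group 2) vs Al (period 3, group 13): the stated order contradicts the simple trend.
(B) He (period 1, group 18) vs In (period 5, group 13): the stated order agrees with the simple trend.
(C) Ne (period 2, group 18) vs Cs (period 6, group 1): the stated order agrees with the simple trend.
(D) P (period 3, group 15) vs Rb (period 5, group 1): the stated order agrees with the simple trend.
The exception is (A): Al's single 3p electron is easier to remove than one from Mg's filled 3s².

(A)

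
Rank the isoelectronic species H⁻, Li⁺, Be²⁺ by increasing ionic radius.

Be²⁺ < Li⁺ < H⁻

All of these have 2 electrons, so size is governed by nuclear charge alone: the more protons, the stronger the pull on the same electron cloud, and the smaller the ion.
Nuclear charges: Be²⁺ (Z=4), Li⁺ (Z=3), H⁻ (Z=1).
Smallest to largest: Be²⁺ < Li⁺ < H⁻.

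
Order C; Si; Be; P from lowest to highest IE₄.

Si, P, C, Be

Consider each +3 ion: C³⁺ still has 1 valence electron; Si³⁺ still has 1 valence electron; Be³⁺ is already 1 electron into the core; P³⁺ still has 2 valence electrons.
Breaking into a closed-shell core is much more expensive than removing a leftover valence electron — Be has the largest IE_4 here.
Valence configurations: C³⁺ [He]2s¹, Si³⁺ [Ne]3s¹, P³⁺ [Ne]3s².
Tabulated IE_4 (kJ/mol): C 6223, Si 4356, Be 21007, P 4964.
So the fourth ionization energies run Si < P < C < Be.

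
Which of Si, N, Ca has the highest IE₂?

N

Consider each +1 ion: Si⁺ still has 3 valence electrons; N⁺ still has 4 valence electrons; Ca⁺ still has 1 valence electron.
All are still removing valence electrons, so compare the +1 ions as you would atoms: IE_2 generally rises across a period (higher Z_eff) and falls down a group (larger shell), subject to the usual subshell exceptions.
Valence configurations: Si⁺ [Ne]3s²3p¹, N⁺ [He]2s²2p², Ca⁺ [Ar]4s¹.
The numbers (kJ/mol): Si 1577, N 2856, Ca 1145.
Hence IE_2: Ca < Si < N.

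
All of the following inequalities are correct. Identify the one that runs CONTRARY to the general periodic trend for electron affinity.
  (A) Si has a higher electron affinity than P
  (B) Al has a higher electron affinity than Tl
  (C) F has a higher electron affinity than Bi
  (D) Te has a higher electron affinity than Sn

(A)

The general trend: electron affinity increases across a period and decreases down a group.
(A) Si (period 3, group 14) vs P (period 3, group 15): the stated order contradicts the simple trend.
(B) Al (period 3, group 13) vs Tl (period 6, group 13): the stated order agrees with the simple trend.
(C) F (period 2, group 17) vs Bi (period 6, group 15): the stated order agrees with the simple trend.
(D) Te (period 5, group 16) vs Sn (period 5, group 14): the stated order agrees with the simple trend.
The exception is (A): adding an electron to P's half-filled 3p³ is unfavourable, so Si (3p²) has the more exothermic EA.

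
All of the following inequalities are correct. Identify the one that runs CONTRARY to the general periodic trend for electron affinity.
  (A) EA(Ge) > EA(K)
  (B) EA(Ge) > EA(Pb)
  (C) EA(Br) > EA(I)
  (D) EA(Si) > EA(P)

The general trend: electron affinity increases across a period and decreases down a group.
(A) Ge (period 4, group 14) vs K (period 4, group 1): the stated order agrees with the simple trend.
(B) Ge (period 4, group 14) vs Pb (period 6, group 14): the stated order agrees with the simple trend.
(C) Br (period 4, group 17) vs I (period 5, group 17): the stated order agrees with the simple trend.
(D) Si (period 3, group 14) vs P (period 3, group 15): the stated order contradicts the simple trend.
The exception is (D): adding an electron to P's half-filled 3p³ is unfavourable, so Si (3p²) has the more exothermic EA.

(D)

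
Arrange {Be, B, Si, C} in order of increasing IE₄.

The fourth ionization energy removes an electron from the +3 ion. For each element: Be³⁺ is already 1 electron into the core; B³⁺ is the bare [He] core; Si³⁺ still has 1 valence electron; C³⁺ still has 1 valence electron.
Breaking into a closed-shell core is much more expensive than removing a leftover valence electron — Be and B have the largest IE_4 here.
Valence configurations: Si³⁺ [Ne]3s¹, C³⁺ [He]2s¹.
The numbers (kJ/mol): Be 21007, B 25026, Si 4356, C 6223.
So the fourth ionization energies run Si < C < Be < B.

Si, C, Be, B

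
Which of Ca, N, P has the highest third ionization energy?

The third ionization energy removes an electron from the +2 ion. For each element: Ca²⁺ is the bare [Ar] core; N²⁺ still has 3 valence electrons; P²⁺ still has 3 valence electrons.
Pulling an electron out of a noble-gas core costs far more than removing a remaining valence electron, so Ca sits at the high end of IE_3.
Valence configurations: N²⁺ [He]2s²2p¹, P²⁺ [Ne]3s²3p¹.
The numbers (kJ/mol): Ca 4912, N 4578, P 2914.
Overall IE_3 order: P < N < Ca.

Ca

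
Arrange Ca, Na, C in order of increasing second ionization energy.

Ca < C < Na

IE_2 is the cost of taking one more electron from the +1 cation: Ca⁺ still has 1 valence electron; Na⁺ is the bare [Ne] core; C⁺ still has 3 valence electrons.
Pulling an electron out of a noble-gas core costs far more than removing a remaining valence electron, so Na sits at the high end of IE_2.
Valence configurations: Ca⁺ [Ar]4s¹, C⁺ [He]2s²2p¹.
Approximate IE_2 values (kJ/mol): Ca 1145, Na 4562, C 2353.
So the second ionization energies run Ca < C < Na.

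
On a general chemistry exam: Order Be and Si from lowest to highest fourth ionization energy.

After 3 electrons have been removed, what remains? Be³⁺ is already 1 electron into the core; Si³⁺ still has 1 valence electron.
Breaking into a closed-shell core is much more expensive than removing a leftover valence electron — Be has the largest IE_4 here.
Tabulated IE_4 (kJ/mol): Be 21007, Si 4356.
Putting it together, IE_4: Si < Be.

Si < Be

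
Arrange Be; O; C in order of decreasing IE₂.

After 1 electron has been removed, what remains? Be⁺ still has 1 valence electron; O⁺ still has 5 valence electrons; C⁺ still has 3 valence electrons.
All are still removing valence electrons, so compare the +1 ions as you would atoms: IE_2 generally rises across a period (higher Z_eff) and falls down a group (larger shell), subject to the usual subshell exceptions.
Valence configurations: Be⁺ [He]2s¹, O⁺ [He]2s²2p³, C⁺ [He]2s²2p¹.
Approximate IE_2 values (kJ/mol): Be 1757, O 3388, C 2353.
Overall IE_2 order: Be < C < O.

O > C > Be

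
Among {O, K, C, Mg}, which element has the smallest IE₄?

The fourth ionization energy removes an electron from the +3 ion. For each element: O³⁺ still has 3 valence electrons; K³⁺ is already 2 electrons into the core; C³⁺ still has 1 valence electron; Mg³⁺ is already 1 electron into the core.
Usually core removal costs more than valence removal, but here the competition is close: a tightly held n=2 valence electron can cost more to remove than an n=3 core electron, so the actual values have to decide it.
Valence configurations: O³⁺ [He]2s²2p¹, C³⁺ [He]2s¹.
The numbers (kJ/mol): O 7469, K 5877, C 6223, Mg 10543.
Putting it together, IE_4: K < C < O < Mg.

K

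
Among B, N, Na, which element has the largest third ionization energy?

Na

IE_3 is the cost of taking one more electron from the +2 cation: B²⁺ still has 1 valence electron; N²⁺ still has 3 valence electrons; Na²⁺ is already 1 electron into the core.
Core electrons are held far more tightly than valence electrons, so Na tops the IE_3 order.
Valence configurations: B²⁺ [He]2s¹, N²⁺ [He]2s²2p¹.
The numbers (kJ/mol): B 3660, N 4578, Na 6910.
Hence IE_3: B < N < Na.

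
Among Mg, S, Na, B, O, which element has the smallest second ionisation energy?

Mg

After 1 electron has been removed, what remains? Mg⁺ still has 1 valence electron; S⁺ still has 5 valence electrons; Na⁺ is the bare [Ne] core; B⁺ still has 2 valence electrons; O⁺ still has 5 valence electrons.
Pulling an electron out of a noble-gas core costs far more than removing a remaining valence electron, so Na sits at the high end of IE_2.
Valence configurations: Mg⁺ [Ne]3s¹, S⁺ [Ne]3s²3p³, B⁺ [He]2s², O⁺ [He]2s²2p³.
The numbers (kJ/mol): Mg 1451, S 2252, Na 4562, B 2427, O 3388.
Putting it together, IE_2: Mg < S < B < O < Na.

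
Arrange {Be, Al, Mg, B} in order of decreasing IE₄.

The fourth ionization energy removes an electron from the +3 ion. For each element: Be³⁺ is already 1 electron into the core; Al³⁺ is the bare [Ne] core; Mg³⁺ is already 1 electron into the core; B³⁺ is the bare [He] core.
All of these are removing an electron from a noble-gas core or deeper; the smaller core (lower principal quantum number) is held far more tightly, and within a period the higher nuclear charge binds the same core more tightly.
The numbers (kJ/mol): Be 21007, Al 11577, Mg 10543, B 25026.
Hence IE_4: Mg < Al < Be < B.

B, Be, Al, Mg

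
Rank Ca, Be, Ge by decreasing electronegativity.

EN rises left→right (higher Z_eff, smaller atoms) and falls top→bottom (larger, more shielded atoms).
Here both period and group differ, so the two effects have to be weighed against each other.
Be > Ca: Be sits above Ca in group 2, so the down-group effect alone puts Be higher.
Ge > Be: period and group pull opposite ways; the across-period shift dominates (2.01 vs 1.57).
Approximate values (Pauling): Be 1.57, Ca 1.00, Ge 2.01.
So from highest to lowest: Ge > Be > Ca.

Ge > Be > Ca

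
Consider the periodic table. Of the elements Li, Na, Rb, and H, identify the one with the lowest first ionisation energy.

First ionization energy rises across a period (greater Z_eff holds electrons more tightly) and falls down a group (valence electrons are farther from the nucleus).
All are in group 1, so first ionization energy increases up the group.
The lowest first ionisation energy among these belongs to Rb.

Rb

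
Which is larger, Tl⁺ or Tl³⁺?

Tl⁺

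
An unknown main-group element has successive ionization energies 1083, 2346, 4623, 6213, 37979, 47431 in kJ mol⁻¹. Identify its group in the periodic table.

Look for the largest jump between consecutive ionization energies: IE5/IE4 ≈ 6.1, far larger than any earlier ratio.
That jump marks the point where a core electron is being removed. So the atom has 4 valence electrons.
A main-group element with 4 valence electrons is in group 14.

Group 14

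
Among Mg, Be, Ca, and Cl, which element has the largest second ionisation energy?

The second ionization energy removes an electron from the +1 ion. For each element: Mg⁺ still has 1 valence electron; Be⁺ still has 1 valence electron; Ca⁺ still has 1 valence electron; Cl⁺ still has 6 valence electrons.
All are still removing valence electrons, so compare the +1 ions as you would atoms: IE_2 generally rises across a period (higher Z_eff) and falls down a group (larger shell), subject to the usual subshell exceptions.
Valence configurations: Mg⁺ [Ne]3s¹, Be⁺ [He]2s¹, Ca⁺ [Ar]4s¹, Cl⁺ [Ne]3s²3p⁴.
The numbers (kJ/mol): Mg 1451, Be 1757, Ca 1145, Cl 2298.
Putting it together, IE_2: Ca < Mg < Be < Cl.

Cl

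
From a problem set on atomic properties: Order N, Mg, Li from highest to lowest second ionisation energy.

Li > N > Mg

Consider each +1 ion: N⁺ still has 4 valence electrons; Mg⁺ still has 1 valence electron; Li⁺ is the bare [He] core.
Core electrons are held far more tightly than valence electrons, so Li tops the IE_2 order.
Valence configurations: N⁺ [He]2s²2p², Mg⁺ [Ne]3s¹.
The numbers (kJ/mol): N 2856, Mg 1451, Li 7298.
Hence IE_2: Mg < N < Li.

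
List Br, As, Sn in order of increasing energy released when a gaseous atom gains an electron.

As, Sn, Br

As is in period 4, group 15; Br is in period 4, group 17; Sn is in period 5, group 14.
EA tends to increase across a period and decrease down a group, though the pattern is less regular than for IE or radius.
Here both period and group differ, so the two effects have to be weighed against each other.
Sn > As: this pair runs against the simple trend — see the exception note.
Br > Sn: both effects reinforce here, so Br is clearly the higher of the two.
Note the exception: Sn has a higher electron affinity than As, contrary to the simple trend — adding an electron to As's half-filled np³ subshell costs electron-pairing energy.
Tabulated electron affinity (kJ/mol): As 78, Br 325, Sn 107.
So from lowest to highest: As < Sn < Br.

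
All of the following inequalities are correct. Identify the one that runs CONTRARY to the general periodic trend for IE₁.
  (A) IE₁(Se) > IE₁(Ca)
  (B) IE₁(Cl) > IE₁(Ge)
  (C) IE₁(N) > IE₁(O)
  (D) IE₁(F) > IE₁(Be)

(C)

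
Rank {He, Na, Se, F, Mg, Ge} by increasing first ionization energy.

Across a period the outer electron is held more tightly (higher IE₁); down a group it sits in a higher shell, more shielded, and comes off more easily.
Neither a single period nor a single group — weigh both effects.
Mg > Na: both are in period 3; the period trend gives Mg the larger value.
Ge > Mg: period and group pull opposite ways; the across-period shift dominates (762 vs 738 kJ/mol).
Se > Ge: both are in period 4; the period trend gives Se the larger value.
F > Se: relative to Se, both the across-period and down-group shifts push F's first ionization energy up.
He > F: both effects reinforce here, so He is clearly the higher of the two.
For reference (kJ/mol): He 2372, F 1681, Na 496, Mg 738, Ge 762, Se 941.
So from lowest to highest: Na < Mg < Ge < Se < F < He.

Na < Mg < Ge < Se < F < He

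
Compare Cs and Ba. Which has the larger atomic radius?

Cs

Cs is in period 6, group 1; Ba is in period 6, group 2.
Atomic radius shrinks across a period as nuclear charge pulls the same shell inward, and grows down a group as new shells are added.
All lie in period 6, so atomic radius increases right to left.
So Cs has the larger atomic radius (Cs > Ba).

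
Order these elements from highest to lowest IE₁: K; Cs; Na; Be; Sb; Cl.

Cl > Be > Sb > Na > K > Cs

Be is in period 2, group 2; Na is in period 3, group 1; Cl is in period 3, group 17; K is in period 4, group 1; Sb is in period 5, group 15; Cs is in period 6, group 1.
First ionization energy rises across a period (greater Z_eff holds electrons more tightly) and falls down a group (valence electrons are farther from the nucleus).
Neither a single period nor a single group — weigh both effects.
K > Cs: they share group 1; the group trend gives K the larger value.
Na > K: they share group 1; the group trend gives Na the larger value.
Sb > Na: the two effects oppose for this pair; the across-period effect wins (831 vs 496 kJ/mol).
Be > Sb: the two effects oppose for this pair; the down-group effect wins (900 vs 831 kJ/mol).
Cl > Be: period and group pull opposite ways; the across-period shift dominates (1251 vs 900 kJ/mol).
Tabulated first ionization energy (kJ/mol): Be 900, Na 496, Cl 1251, K 419, Sb 831, Cs 376.
So from highest to lowest: Cl > Be > Sb > Na > K > Cs.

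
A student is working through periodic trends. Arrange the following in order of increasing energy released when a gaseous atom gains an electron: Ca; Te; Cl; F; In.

Ca < In < Te < F < Cl

F is in period 2, group 17; Cl is in period 3, group 17; Ca is in period 4, group 2; In is in period 5, group 13; Te is in period 5, group 16.
Adding an electron releases more energy for atoms nearer the top right (short of the noble gases).
Neither a single period nor a single group — weigh both effects.
In > Ca: period and group pull opposite ways; the across-period shift dominates (29 vs 2 kJ/mol).
Te > In: Te lies to the right of In in period 5, so the across-period effect alone puts Te higher.
F > Te: relative to Te, both the across-period and down-group shifts push F's electron affinity up.
Cl > F: this pair runs against the simple trend — see the exception note.
Note the exception: Cl has a higher electron affinity than F, contrary to the simple trend — F's small 2p subshell makes the incoming electron feel strong e⁻–e⁻ repulsion, so Cl actually releases more energy on gaining an electron.
Tabulated electron affinity (kJ/mol): F 328, Cl 349, Ca 2, In 29, Te 190.
So from lowest to highest: Ca < In < Te < F < Cl.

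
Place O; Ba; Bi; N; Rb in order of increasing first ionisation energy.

IE₁ increases left→right with effective nuclear charge and decreases top→bottom as the valence shell moves farther out.
Neither a single period nor a single group — weigh both effects.
Ba > Rb: the two effects oppose for this pair; the across-period effect wins (503 vs 403 kJ/mol).
Bi > Ba: both are in period 6; the period trend gives Bi the larger value.
O > Bi: both effects reinforce here, so O is clearly the higher of the two.
N > O: this pair runs against the simple trend — see the exception note.
Note the exception: N has a higher first ionization energy than O, contrary to the simple trend — pairing an electron in O's 2p⁴ costs repulsion energy, so O ionizes more easily than half-filled N (2p³).
For reference (kJ/mol): N 1402, O 1314, Rb 403, Ba 503, Bi 703.
So from lowest to highest: Rb < Ba < Bi < O < N.

Rb, Ba, Bi, O, N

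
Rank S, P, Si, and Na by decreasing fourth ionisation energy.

Na, P, S, Si

After 3 electrons have been removed, what remains? S³⁺ still has 3 valence electrons; P³⁺ still has 2 valence electrons; Si³⁺ still has 1 valence electron; Na³⁺ is already 2 electrons into the core.
Pulling an electron out of a noble-gas core costs far more than removing a remaining valence electron, so Na sits at the high end of IE_4.
Valence configurations: S³⁺ [Ne]3s²3p¹, P³⁺ [Ne]3s², Si³⁺ [Ne]3s¹.
S³⁺ loses a lone 3p electron whereas P³⁺ must break into a filled 3s² pair, so IE_4(P) > IE_4(S) even though S has the higher nuclear charge.
Tabulated IE_4 (kJ/mol): S 4556, P 4964, Si 4356, Na 9543.
Putting it together, IE_4: Si < S < P < Na.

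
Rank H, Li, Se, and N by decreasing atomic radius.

H is in period 1, group 1; Li is in period 2, group 1; N is in period 2, group 15; Se is in period 4, group 16.
Atomic radius shrinks across a period as nuclear charge pulls the same shell inward, and grows down a group as new shells are added.
Neither a single period nor a single group — weigh both effects.
N > H: period and group pull opposite ways; the down-group shift dominates (71 vs 32 pm).
Se > N: period and group pull opposite ways; the down-group shift dominates (116 vs 71 pm).
Li > Se: period and group pull opposite ways; the across-period shift dominates (133 vs 116 pm).
For reference (pm): H 32, Li 133, N 71, Se 116.
So from largest to smallest: Li > Se > N > H.

Li > Se > N > H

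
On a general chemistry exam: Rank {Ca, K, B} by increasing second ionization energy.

Consider each +1 ion: Ca⁺ still has 1 valence electron; K⁺ is the bare [Ar] core; B⁺ still has 2 valence electrons.
Breaking into a closed-shell core is much more expensive than removing a leftover valence electron — K has the largest IE_2 here.
Valence configurations: Ca⁺ [Ar]4s¹, B⁺ [He]2s².
The numbers (kJ/mol): Ca 1145, K 3052, B 2427.
Putting it together, IE_2: Ca < B < K.

Ca < B < K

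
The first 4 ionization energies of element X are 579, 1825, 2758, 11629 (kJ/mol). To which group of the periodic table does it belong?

Group 13

Look for the largest jump between consecutive ionization energies: IE4/IE3 ≈ 4.2, far larger than any earlier ratio.
That jump marks the point where a core electron is being removed. So the atom has 3 valence electrons.
A main-group element with 3 valence electrons is in group 13.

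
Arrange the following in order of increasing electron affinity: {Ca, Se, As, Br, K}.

Ca < K < As < Se < Br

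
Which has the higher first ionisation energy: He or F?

He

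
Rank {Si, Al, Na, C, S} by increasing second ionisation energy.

After 1 electron has been removed, what remains? Si⁺ still has 3 valence electrons; Al⁺ still has 2 valence electrons; Na⁺ is the bare [Ne] core; C⁺ still has 3 valence electrons; S⁺ still has 5 valence electrons.
Core electrons are held far more tightly than valence electrons, so Na tops the IE_2 order.
Valence configurations: Si⁺ [Ne]3s²3p¹, Al⁺ [Ne]3s², C⁺ [He]2s²2p¹, S⁺ [Ne]3s²3p³.
Si⁺ loses a lone 3p electron whereas Al⁺ must break into a filled 3s² pair, so IE_2(Al) > IE_2(Si) even though Si has the higher nuclear charge.
The numbers (kJ/mol): Si 1577, Al 1817, Na 4562, C 2353, S 2252.
Hence IE_2: Si < Al < S < C < Na.

Si, Al, S, C, Na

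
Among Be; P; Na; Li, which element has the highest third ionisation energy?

After 2 electrons have been removed, what remains? Be²⁺ is the bare [He] core; P²⁺ still has 3 valence electrons; Na²⁺ is already 1 electron into the core; Li²⁺ is already 1 electron into the core.
Pulling an electron out of a noble-gas core costs far more than removing a remaining valence electron, so Na, Li and Be sit at the high end of IE_3.
Tabulated IE_3 (kJ/mol): Be 14849, P 2914, Na 6910, Li 11815.
So the third ionization energies run P < Na < Li < Be.

Be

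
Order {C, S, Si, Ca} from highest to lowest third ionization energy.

Ca > C > S > Si

Consider each +2 ion: C²⁺ still has 2 valence electrons; S²⁺ still has 4 valence electrons; Si²⁺ still has 2 valence electrons; Ca²⁺ is the bare [Ar] core.
Core electrons are held far more tightly than valence electrons, so Ca tops the IE_3 order.
Valence configurations: C²⁺ [He]2s², S²⁺ [Ne]3s²3p², Si²⁺ [Ne]3s².
The numbers (kJ/mol): C 4620, S 3357, Si 3232, Ca 4912.
Putting it together, IE_3: Si < S < C < Ca.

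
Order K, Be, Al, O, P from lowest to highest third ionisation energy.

The third ionization energy removes an electron from the +2 ion. For each element: K²⁺ is already 1 electron into the core; Be²⁺ is the bare [He] core; Al²⁺ still has 1 valence electron; O²⁺ still has 4 valence electrons; P²⁺ still has 3 valence electrons.
Usually core removal costs more than valence removal, but here the competition is close: a tightly held n=2 valence electron can cost more to remove than an n=3 core electron, so the actual values have to decide it.
Valence configurations: Al²⁺ [Ne]3s¹, O²⁺ [He]2s²2p², P²⁺ [Ne]3s²3p¹.
Tabulated IE_3 (kJ/mol): K 4420, Be 14849, Al 2745, O 5300, P 2914.
Hence IE_3: Al < P < K < O < Be.

Al < P < K < O < Be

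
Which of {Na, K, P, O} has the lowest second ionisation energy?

The second ionization energy removes an electron from the +1 ion. For each element: Na⁺ is the bare [Ne] core; K⁺ is the bare [Ar] core; P⁺ still has 4 valence electrons; O⁺ still has 5 valence electrons.
Usually core removal costs more than valence removal, but here the competition is close: a tightly held n=2 valence electron can cost more to remove than an n=3 core electron, so the actual values have to decide it.
Valence configurations: P⁺ [Ne]3s²3p², O⁺ [He]2s²2p³.
Tabulated IE_2 (kJ/mol): Na 4562, K 3052, P 1907, O 3388.
Overall IE_2 order: P < K < O < Na.

P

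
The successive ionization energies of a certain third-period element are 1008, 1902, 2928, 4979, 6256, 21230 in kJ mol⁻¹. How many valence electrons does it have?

5

Look for the largest jump between consecutive ionization energies: IE6/IE5 ≈ 3.4, far larger than any earlier ratio.
That jump marks the point where a core electron is being removed. So the atom has 5 valence electrons.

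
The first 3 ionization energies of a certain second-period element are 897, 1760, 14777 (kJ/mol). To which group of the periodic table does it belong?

Look for the largest jump between consecutive ionization energies: IE3/IE2 ≈ 8.4, far larger than any earlier ratio.
That jump marks the point where a core electron is being removed. So the atom has 2 valence electrons.
A main-group element with 2 valence electrons is in group 2.

Group 2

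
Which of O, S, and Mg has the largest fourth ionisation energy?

Mg

Consider each +3 ion: O³⁺ still has 3 valence electrons; S³⁺ still has 3 valence electrons; Mg³⁺ is already 1 electron into the core.
Breaking into a closed-shell core is much more expensive than removing a leftover valence electron — Mg has the largest IE_4 here.
Valence configurations: O³⁺ [He]2s²2p¹, S³⁺ [Ne]3s²3p¹.
Tabulated IE_4 (kJ/mol): O 7469, S 4556, Mg 10543.
Putting it together, IE_4: S < O < Mg.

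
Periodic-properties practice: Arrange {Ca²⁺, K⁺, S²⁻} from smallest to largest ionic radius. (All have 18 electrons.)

Ca²⁺ < K⁺ < S²⁻

All of these have 18 electrons, so size is governed by nuclear charge alone: the more protons, the stronger the pull on the same electron cloud, and the smaller the ion.
Nuclear charges: Ca²⁺ (Z=20), K⁺ (Z=19), S²⁻ (Z=16).
Smallest to largest: Ca²⁺ < K⁺ < S²⁻.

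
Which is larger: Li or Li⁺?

Forming Li⁺ removes 1 electron from Li. Fewer electrons for the same nuclear charge means less shielding and a higher Z_eff on the remaining electrons, and for main-group metals the entire outer shell is lost.
A cation is smaller than its parent atom: Li⁺ < Li.

Li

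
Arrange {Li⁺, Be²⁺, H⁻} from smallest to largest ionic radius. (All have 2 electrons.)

Be²⁺, Li⁺, H⁻

All of these have 2 electrons, so size is governed by nuclear charge alone: the more protons, the stronger the pull on the same electron cloud, and the smaller the ion.
Nuclear charges: Be²⁺ (Z=4), Li⁺ (Z=3), H⁻ (Z=1).
Smallest to largest: Be²⁺ < Li⁺ < H⁻.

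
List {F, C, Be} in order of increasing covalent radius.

F < C < Be

Be is in period 2, group 2; C is in period 2, group 14; F is in period 2, group 17.
Radius decreases left→right (rising Z_eff, same n) and increases top→bottom (higher n).
All lie in period 2, so atomic radius increases right to left.
So from smallest to largest: F < C < Be.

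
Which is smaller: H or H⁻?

Forming H⁻ adds 1 electron to H. More electron–electron repulsion in the same shell, with unchanged nuclear charge, lets the cloud expand.
An anion is larger than its parent atom: H⁻ > H.

H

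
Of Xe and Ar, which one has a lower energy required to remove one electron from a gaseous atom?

Xe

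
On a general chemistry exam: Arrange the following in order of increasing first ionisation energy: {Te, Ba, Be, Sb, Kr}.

Ba, Sb, Te, Be, Kr

Be is in period 2, group 2; Kr is in period 4, group 18; Sb is in period 5, group 15; Te is in period 5, group 16; Ba is in period 6, group 2.
Across a period the outer electron is held more tightly (higher IE₁); down a group it sits in a higher shell, more shielded, and comes off more easily.
Here both period and group differ, so the two effects have to be weighed against each other.
Sb > Ba: relative to Ba, both the across-period and down-group shifts push Sb's first ionization energy up.
Te > Sb: both are in period 5; the period trend gives Te the larger value.
Be > Te: period and group pull opposite ways; the down-group shift dominates (900 vs 869 kJ/mol).
Kr > Be: the two effects oppose for this pair; the across-period effect wins (1351 vs 900 kJ/mol).
Approximate values (kJ/mol): Be 900, Kr 1351, Sb 831, Te 869, Ba 503.
So from lowest to highest: Ba < Sb < Te < Be < Kr.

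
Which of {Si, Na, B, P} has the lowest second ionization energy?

Si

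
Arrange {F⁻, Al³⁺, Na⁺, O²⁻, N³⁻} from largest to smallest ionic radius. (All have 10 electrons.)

All of these have 10 electrons, so size is governed by nuclear charge alone: the more protons, the stronger the pull on the same electron cloud, and the smaller the ion.
Nuclear charges: Al³⁺ (Z=13), Na⁺ (Z=11), F⁻ (Z=9), O²⁻ (Z=8), N³⁻ (Z=7).
Largest to smallest: N³⁻ > O²⁻ > F⁻ > Na⁺ > Al³⁺.

N³⁻ > O²⁻ > F⁻ > Na⁺ > Al³⁺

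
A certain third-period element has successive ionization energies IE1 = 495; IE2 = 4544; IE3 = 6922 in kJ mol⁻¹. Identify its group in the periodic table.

Look for the largest jump between consecutive ionization energies: IE2/IE1 ≈ 9.2, far larger than any earlier ratio.
That jump marks the point where a core electron is being removed. So the atom has 1 valence electron.
A main-group element with 1 valence electron is in group 1.

Group 1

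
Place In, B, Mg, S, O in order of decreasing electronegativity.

EN rises left→right (higher Z_eff, smaller atoms) and falls top→bottom (larger, more shielded atoms).
Neither a single period nor a single group — weigh both effects.
In > Mg: period and group pull opposite ways; the across-period shift dominates (1.78 vs 1.31).
B > In: B sits above In in group 13, so the down-group effect alone puts B higher.
S > B: period and group pull opposite ways; the across-period shift dominates (2.58 vs 2.04).
O > S: O sits above S in group 16, so the down-group effect alone puts O higher.
Approximate values (Pauling): B 2.04, O 3.44, Mg 1.31, S 2.58, In 1.78.
So from highest to lowest: O > S > B > In > Mg.

O > S > B > In > Mg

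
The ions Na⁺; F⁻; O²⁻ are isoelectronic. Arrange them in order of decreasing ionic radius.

All of these have 10 electrons, so size is governed by nuclear charge alone: the more protons, the stronger the pull on the same electron cloud, and the smaller the ion.
Nuclear charges: Na⁺ (Z=11), F⁻ (Z=9), O²⁻ (Z=8).
Largest to smallest: O²⁻ > F⁻ > Na⁺.

O²⁻ > F⁻ > Na⁺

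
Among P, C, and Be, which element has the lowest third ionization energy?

Consider each +2 ion: P²⁺ still has 3 valence electrons; C²⁺ still has 2 valence electrons; Be²⁺ is the bare [He] core.
Core electrons are held far more tightly than valence electrons, so Be tops the IE_3 order.
Valence configurations: P²⁺ [Ne]3s²3p¹, C²⁺ [He]2s².
Tabulated IE_3 (kJ/mol): P 2914, C 4620, Be 14849.
So the third ionization energies run P < C < Be.

P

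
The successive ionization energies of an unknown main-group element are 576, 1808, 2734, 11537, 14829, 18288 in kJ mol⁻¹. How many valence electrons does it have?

Look for the largest jump between consecutive ionization energies: IE4/IE3 ≈ 4.2, far larger than any earlier ratio.
That jump marks the point where a core electron is being removed. So the atom has 3 valence electrons.

3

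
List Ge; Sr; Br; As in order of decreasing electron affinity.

Br, Ge, As, Sr

Ge is in period 4, group 14; As is in period 4, group 15; Br is in period 4, group 17; Sr is in period 5, group 2.
EA tends to increase across a period and decrease down a group, though the pattern is less regular than for IE or radius.
Neither a single period nor a single group — weigh both effects.
As > Sr: relative to Sr, both the across-period and down-group shifts push As's electron affinity up.
Ge > As: this pair runs against the simple trend — see the exception note.
Br > Ge: Br lies to the right of Ge in period 4, so the across-period effect alone puts Br higher.
Note the exception: Ge has a higher electron affinity than As, contrary to the simple trend — adding an electron to As's half-filled 4p³ is unfavourable, so Ge (4p²) has the more exothermic EA.
For reference (kJ/mol): Ge 119, As 78, Br 325, Sr 5.
So from highest to lowest: Br > Ge > As > Sr.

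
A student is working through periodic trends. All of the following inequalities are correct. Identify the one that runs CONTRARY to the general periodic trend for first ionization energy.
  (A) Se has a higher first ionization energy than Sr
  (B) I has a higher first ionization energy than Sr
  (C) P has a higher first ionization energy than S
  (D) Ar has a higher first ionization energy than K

(C)

The general trend: first ionization energy increases across a period and decreases down a group.
(A) Se (period 4, group 16) vs Sr (period 5, group 2): the stated order agrees with the simple trend.
(B) I (period 5, group 17) vs Sr (period 5, group 2): the stated order agrees with the simple trend.
(C) P (period 3, group 15) vs S (period 3, group 16): the stated order contradicts the simple trend.
(D) Ar (period 3, group 18) vs K (period 4, group 1): the stated order agrees with the simple trend.
The exception is (C): S (3p⁴) ionizes more easily than half-filled P (3p³) because the paired 3p electron in S is pushed out by e⁻–e⁻ repulsion.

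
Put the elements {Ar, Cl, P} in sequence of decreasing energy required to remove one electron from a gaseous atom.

P is in period 3, group 15; Cl is in period 3, group 17; Ar is in period 3, group 18.
IE₁ increases left→right with effective nuclear charge and decreases top→bottom as the valence shell moves farther out.
All lie in period 3, so first ionization energy increases left to right.
So from highest to lowest: Ar > Cl > P.

Ar > Cl > P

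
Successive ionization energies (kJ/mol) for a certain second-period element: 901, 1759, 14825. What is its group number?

Look for the largest jump between consecutive ionization energies: IE3/IE2 ≈ 8.4, far larger than any earlier ratio.
That jump marks the point where a core electron is being removed. So the atom has 2 valence electrons.
A main-group element with 2 valence electrons is in group 2.

Group 2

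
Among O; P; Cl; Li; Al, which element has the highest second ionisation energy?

Li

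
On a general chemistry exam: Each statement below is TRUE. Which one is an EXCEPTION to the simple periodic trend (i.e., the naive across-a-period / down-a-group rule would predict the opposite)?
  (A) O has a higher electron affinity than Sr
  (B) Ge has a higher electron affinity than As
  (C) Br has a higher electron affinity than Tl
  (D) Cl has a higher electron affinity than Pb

(B)

The general trend: electron affinity increases across a period and decreases down a group.
(A) O (period 2, group 16) vs Sr (period 5, group 2): the stated order agrees with the simple trend.
(B) Ge (period 4, group 14) vs As (period 4, group 15): the stated order contradicts the simple trend.
(C) Br (period 4, group 17) vs Tl (period 6, group 13): the stated order agrees with the simple trend.
(D) Cl (period 3, group 17) vs Pb (period 6, group 14): the stated order agrees with the simple trend.
The exception is (B): adding an electron to As's half-filled 4p³ is unfavourable, so Ge (4p²) has the more exothermic EA.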